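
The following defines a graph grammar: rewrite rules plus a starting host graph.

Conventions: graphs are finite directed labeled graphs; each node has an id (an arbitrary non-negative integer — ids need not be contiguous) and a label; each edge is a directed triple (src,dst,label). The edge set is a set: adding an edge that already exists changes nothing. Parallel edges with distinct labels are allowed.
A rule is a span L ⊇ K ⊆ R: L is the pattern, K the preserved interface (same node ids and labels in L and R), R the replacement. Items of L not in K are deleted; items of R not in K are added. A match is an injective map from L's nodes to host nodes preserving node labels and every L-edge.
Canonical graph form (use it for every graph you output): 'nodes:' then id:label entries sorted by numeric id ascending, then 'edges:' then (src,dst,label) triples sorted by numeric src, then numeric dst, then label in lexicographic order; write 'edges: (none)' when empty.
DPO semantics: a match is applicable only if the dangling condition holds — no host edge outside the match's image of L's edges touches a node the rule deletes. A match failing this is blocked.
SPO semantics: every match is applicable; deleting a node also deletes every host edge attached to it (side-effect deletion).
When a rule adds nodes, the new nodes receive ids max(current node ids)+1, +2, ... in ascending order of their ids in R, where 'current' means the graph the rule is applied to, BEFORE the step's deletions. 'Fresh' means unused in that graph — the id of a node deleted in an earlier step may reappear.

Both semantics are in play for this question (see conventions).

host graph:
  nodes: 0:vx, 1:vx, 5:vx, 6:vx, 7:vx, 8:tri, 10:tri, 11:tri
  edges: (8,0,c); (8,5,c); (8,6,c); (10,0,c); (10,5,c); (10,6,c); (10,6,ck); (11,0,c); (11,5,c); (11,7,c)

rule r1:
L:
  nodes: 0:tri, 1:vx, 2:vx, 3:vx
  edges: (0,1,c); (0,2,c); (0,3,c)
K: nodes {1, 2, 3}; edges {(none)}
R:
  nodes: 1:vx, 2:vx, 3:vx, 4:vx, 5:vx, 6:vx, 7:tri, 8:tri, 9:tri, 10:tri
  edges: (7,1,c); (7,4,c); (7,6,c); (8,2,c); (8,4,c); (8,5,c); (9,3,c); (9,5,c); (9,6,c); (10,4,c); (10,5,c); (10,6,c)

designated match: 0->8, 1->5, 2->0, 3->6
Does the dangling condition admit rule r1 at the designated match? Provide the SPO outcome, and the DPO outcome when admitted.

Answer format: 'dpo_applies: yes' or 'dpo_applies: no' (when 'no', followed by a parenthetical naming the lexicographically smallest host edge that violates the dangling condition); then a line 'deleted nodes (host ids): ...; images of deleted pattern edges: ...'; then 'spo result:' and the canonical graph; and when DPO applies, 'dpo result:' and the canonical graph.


dpo_applies: yes
deleted nodes (host ids): 8; images of deleted pattern edges: (8,0,c); (8,5,c); (8,6,c)
spo result:
nodes: 0:vx, 1:vx, 5:vx, 6:vx, 7:vx, 10:tri, 11:tri, 12:vx, 13:vx, 14:vx, 15:tri, 16:tri, 17:tri, 18:tri
edges: (10,0,c); (10,5,c); (10,6,c); (10,6,ck); (11,0,c); (11,5,c); (11,7,c); (15,5,c); (15,12,c); (15,14,c); (16,0,c); (16,12,c); (16,13,c); (17,6,c); (17,13,c); (17,14,c); (18,12,c); (18,13,c); (18,14,c)
dpo result:
nodes: 0:vx, 1:vx, 5:vx, 6:vx, 7:vx, 10:tri, 11:tri, 12:vx, 13:vx, 14:vx, 15:tri, 16:tri, 17:tri, 18:tri
edges: (10,0,c); (10,5,c); (10,6,c); (10,6,ck); (11,0,c); (11,5,c); (11,7,c); (15,5,c); (15,12,c); (15,14,c); (16,0,c); (16,12,c); (16,13,c); (17,6,c); (17,13,c); (17,14,c); (18,12,c); (18,13,c); (18,14,c)


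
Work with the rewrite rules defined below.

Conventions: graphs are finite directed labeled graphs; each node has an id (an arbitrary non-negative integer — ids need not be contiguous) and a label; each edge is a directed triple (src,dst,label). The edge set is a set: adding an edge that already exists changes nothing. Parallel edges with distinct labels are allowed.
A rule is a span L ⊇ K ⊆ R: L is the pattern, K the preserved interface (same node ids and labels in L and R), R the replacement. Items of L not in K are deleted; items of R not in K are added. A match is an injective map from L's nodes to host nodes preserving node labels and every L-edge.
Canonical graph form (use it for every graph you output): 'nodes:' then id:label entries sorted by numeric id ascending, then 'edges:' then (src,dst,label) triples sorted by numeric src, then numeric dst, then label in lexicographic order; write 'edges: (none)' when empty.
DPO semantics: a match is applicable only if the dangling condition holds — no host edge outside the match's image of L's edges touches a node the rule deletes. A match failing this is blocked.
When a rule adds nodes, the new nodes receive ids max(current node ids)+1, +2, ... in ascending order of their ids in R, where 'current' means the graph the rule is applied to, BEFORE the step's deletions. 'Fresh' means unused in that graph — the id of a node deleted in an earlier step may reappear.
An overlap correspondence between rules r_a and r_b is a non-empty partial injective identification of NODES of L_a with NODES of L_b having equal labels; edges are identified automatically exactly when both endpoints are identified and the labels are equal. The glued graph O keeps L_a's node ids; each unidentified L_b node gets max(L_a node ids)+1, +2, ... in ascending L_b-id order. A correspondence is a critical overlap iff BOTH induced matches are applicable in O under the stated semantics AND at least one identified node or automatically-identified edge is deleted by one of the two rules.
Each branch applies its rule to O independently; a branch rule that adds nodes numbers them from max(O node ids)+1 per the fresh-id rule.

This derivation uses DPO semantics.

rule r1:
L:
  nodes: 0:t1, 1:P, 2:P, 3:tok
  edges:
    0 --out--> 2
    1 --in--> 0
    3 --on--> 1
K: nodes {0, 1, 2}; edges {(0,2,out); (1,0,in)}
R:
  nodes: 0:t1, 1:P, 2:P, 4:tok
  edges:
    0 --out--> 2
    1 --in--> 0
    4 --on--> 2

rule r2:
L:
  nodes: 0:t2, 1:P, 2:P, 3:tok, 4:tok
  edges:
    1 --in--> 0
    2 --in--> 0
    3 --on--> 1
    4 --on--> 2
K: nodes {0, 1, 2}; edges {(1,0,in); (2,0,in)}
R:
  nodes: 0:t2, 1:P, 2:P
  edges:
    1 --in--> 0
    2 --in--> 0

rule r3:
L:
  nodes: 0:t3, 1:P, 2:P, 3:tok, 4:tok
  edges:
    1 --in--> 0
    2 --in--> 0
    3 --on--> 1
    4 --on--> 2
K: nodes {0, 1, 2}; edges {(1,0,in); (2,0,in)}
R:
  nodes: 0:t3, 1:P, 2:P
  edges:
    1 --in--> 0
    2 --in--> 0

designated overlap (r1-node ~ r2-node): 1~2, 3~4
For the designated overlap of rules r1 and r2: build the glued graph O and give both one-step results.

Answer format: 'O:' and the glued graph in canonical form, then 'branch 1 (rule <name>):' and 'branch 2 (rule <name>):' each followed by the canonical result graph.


O:
nodes: 0:t1, 1:P, 2:P, 3:tok, 4:t2, 5:P, 6:tok
edges: (0,2,out); (1,0,in); (1,4,in); (3,1,on); (5,4,in); (6,5,on)
branch 1 (rule r1):
nodes: 0:t1, 1:P, 2:P, 4:t2, 5:P, 6:tok, 7:tok
edges: (0,2,out); (1,0,in); (1,4,in); (5,4,in); (6,5,on); (7,2,on)
branch 2 (rule r2):
nodes: 0:t1, 1:P, 2:P, 4:t2, 5:P
edges: (0,2,out); (1,0,in); (1,4,in); (5,4,in)


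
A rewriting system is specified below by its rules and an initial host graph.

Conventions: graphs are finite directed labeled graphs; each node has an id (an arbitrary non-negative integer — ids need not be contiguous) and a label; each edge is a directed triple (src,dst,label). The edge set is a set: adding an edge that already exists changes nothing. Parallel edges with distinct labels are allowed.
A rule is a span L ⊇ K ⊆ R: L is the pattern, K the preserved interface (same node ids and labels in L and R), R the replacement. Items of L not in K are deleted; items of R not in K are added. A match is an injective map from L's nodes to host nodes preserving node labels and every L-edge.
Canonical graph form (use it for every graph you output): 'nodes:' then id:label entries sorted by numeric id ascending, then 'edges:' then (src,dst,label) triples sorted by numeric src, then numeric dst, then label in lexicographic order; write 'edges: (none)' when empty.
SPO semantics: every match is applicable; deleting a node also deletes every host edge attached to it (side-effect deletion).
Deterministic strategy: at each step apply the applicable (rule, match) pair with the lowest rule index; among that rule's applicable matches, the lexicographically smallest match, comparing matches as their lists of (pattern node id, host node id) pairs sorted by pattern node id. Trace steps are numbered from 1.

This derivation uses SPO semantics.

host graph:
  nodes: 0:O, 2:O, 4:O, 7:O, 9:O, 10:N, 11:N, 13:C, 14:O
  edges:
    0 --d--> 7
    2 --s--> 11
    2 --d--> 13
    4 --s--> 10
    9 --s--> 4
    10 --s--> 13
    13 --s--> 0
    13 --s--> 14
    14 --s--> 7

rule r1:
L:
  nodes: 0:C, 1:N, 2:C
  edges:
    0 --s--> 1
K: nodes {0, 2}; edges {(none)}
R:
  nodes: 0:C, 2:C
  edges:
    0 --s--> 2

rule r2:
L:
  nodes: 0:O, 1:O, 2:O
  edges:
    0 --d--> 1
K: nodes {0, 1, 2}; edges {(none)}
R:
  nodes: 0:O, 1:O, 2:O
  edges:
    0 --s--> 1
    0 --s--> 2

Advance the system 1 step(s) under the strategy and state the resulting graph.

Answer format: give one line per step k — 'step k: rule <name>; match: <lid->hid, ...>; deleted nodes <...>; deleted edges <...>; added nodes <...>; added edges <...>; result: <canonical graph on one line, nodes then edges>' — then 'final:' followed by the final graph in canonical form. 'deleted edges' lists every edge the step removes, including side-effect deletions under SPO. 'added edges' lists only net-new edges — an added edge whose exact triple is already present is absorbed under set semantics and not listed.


step 1: rule r2; match: 0->0, 1->7, 2->2; deleted nodes (none); deleted edges (0,7,d); added nodes (none); added edges (0,2,s); (0,7,s); result: nodes: 0:O, 2:O, 4:O, 7:O, 9:O, 10:N, 11:N, 13:C, 14:O edges: (0,2,s); (0,7,s); (2,11,s); (2,13,d); (4,10,s); (9,4,s); (10,13,s); (13,0,s); (13,14,s); (14,7,s)
final:
nodes: 0:O, 2:O, 4:O, 7:O, 9:O, 10:N, 11:N, 13:C, 14:O
edges: (0,2,s); (0,7,s); (2,11,s); (2,13,d); (4,10,s); (9,4,s); (10,13,s); (13,0,s); (13,14,s); (14,7,s)


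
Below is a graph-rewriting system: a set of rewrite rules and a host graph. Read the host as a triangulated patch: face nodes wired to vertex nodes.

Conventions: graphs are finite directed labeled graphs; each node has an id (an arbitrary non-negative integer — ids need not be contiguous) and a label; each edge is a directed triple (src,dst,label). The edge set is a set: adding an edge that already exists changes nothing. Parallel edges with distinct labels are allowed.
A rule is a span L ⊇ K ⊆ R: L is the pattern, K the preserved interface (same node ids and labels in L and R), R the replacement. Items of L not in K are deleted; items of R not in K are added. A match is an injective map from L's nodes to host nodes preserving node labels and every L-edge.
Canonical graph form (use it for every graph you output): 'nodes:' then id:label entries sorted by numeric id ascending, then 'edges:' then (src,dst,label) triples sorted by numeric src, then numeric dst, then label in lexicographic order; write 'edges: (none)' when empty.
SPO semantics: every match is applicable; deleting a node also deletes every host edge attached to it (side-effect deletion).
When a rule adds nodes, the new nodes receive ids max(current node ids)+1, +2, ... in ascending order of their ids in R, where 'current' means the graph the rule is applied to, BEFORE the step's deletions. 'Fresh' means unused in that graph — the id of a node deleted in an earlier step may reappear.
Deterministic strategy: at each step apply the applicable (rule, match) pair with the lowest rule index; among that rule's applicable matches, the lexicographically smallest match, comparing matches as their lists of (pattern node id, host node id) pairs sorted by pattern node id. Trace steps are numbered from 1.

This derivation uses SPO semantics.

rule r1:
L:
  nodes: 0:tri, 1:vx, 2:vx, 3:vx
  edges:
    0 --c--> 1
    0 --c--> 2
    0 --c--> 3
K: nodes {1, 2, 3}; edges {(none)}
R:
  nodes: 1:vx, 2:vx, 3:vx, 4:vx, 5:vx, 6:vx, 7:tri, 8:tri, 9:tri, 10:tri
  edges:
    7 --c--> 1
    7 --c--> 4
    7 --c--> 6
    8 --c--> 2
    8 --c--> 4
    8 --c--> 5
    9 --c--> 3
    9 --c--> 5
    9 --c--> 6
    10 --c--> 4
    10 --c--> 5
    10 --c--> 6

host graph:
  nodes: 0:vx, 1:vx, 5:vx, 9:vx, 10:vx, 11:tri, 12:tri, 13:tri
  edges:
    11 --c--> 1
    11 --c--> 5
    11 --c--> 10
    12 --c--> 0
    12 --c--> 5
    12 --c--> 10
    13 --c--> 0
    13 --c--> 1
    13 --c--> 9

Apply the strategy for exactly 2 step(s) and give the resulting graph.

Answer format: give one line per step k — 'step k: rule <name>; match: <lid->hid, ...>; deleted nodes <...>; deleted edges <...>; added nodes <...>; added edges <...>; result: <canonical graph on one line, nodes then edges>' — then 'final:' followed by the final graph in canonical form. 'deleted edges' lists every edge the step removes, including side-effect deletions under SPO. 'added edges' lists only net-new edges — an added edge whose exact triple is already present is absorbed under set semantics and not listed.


step 1: rule r1; match: 0->11, 1->1, 2->5, 3->10; deleted nodes 11; deleted edges (11,1,c); (11,5,c); (11,10,c); added nodes 14, 15, 16, 17, 18, 19, 20; added edges (17,1,c); (17,14,c); (17,16,c); (18,5,c); (18,14,c); (18,15,c); (19,10,c); (19,15,c); (19,16,c); (20,14,c); (20,15,c); (20,16,c); result: nodes: 0:vx, 1:vx, 5:vx, 9:vx, 10:vx, 12:tri, 13:tri, 14:vx, 15:vx, 16:vx, 17:tri, 18:tri, 19:tri, 20:tri edges: (12,0,c); (12,5,c); (12,10,c); (13,0,c); (13,1,c); (13,9,c); (17,1,c); (17,14,c); (17,16,c); (18,5,c); (18,14,c); (18,15,c); (19,10,c); (19,15,c); (19,16,c); (20,14,c); (20,15,c); (20,16,c)
step 2: rule r1; match: 0->12, 1->0, 2->5, 3->10; deleted nodes 12; deleted edges (12,0,c); (12,5,c); (12,10,c); added nodes 21, 22, 23, 24, 25, 26, 27; added edges (24,0,c); (24,21,c); (24,23,c); (25,5,c); (25,21,c); (25,22,c); (26,10,c); (26,22,c); (26,23,c); (27,21,c); (27,22,c); (27,23,c); result: nodes: 0:vx, 1:vx, 5:vx, 9:vx, 10:vx, 13:tri, 14:vx, 15:vx, 16:vx, 17:tri, 18:tri, 19:tri, 20:tri, 21:vx, 22:vx, 23:vx, 24:tri, 25:tri, 26:tri, 27:tri edges: (13,0,c); (13,1,c); (13,9,c); (17,1,c); (17,14,c); (17,16,c); (18,5,c); (18,14,c); (18,15,c); (19,10,c); (19,15,c); (19,16,c); (20,14,c); (20,15,c); (20,16,c); (24,0,c); (24,21,c); (24,23,c); (25,5,c); (25,21,c); (25,22,c); (26,10,c); (26,22,c); (26,23,c); (27,21,c); (27,22,c); (27,23,c)
final:
nodes: 0:vx, 1:vx, 5:vx, 9:vx, 10:vx, 13:tri, 14:vx, 15:vx, 16:vx, 17:tri, 18:tri, 19:tri, 20:tri, 21:vx, 22:vx, 23:vx, 24:tri, 25:tri, 26:tri, 27:tri
edges: (13,0,c); (13,1,c); (13,9,c); (17,1,c); (17,14,c); (17,16,c); (18,5,c); (18,14,c); (18,15,c); (19,10,c); (19,15,c); (19,16,c); (20,14,c); (20,15,c); (20,16,c); (24,0,c); (24,21,c); (24,23,c); (25,5,c); (25,21,c); (25,22,c); (26,10,c); (26,22,c); (26,23,c); (27,21,c); (27,22,c); (27,23,c)


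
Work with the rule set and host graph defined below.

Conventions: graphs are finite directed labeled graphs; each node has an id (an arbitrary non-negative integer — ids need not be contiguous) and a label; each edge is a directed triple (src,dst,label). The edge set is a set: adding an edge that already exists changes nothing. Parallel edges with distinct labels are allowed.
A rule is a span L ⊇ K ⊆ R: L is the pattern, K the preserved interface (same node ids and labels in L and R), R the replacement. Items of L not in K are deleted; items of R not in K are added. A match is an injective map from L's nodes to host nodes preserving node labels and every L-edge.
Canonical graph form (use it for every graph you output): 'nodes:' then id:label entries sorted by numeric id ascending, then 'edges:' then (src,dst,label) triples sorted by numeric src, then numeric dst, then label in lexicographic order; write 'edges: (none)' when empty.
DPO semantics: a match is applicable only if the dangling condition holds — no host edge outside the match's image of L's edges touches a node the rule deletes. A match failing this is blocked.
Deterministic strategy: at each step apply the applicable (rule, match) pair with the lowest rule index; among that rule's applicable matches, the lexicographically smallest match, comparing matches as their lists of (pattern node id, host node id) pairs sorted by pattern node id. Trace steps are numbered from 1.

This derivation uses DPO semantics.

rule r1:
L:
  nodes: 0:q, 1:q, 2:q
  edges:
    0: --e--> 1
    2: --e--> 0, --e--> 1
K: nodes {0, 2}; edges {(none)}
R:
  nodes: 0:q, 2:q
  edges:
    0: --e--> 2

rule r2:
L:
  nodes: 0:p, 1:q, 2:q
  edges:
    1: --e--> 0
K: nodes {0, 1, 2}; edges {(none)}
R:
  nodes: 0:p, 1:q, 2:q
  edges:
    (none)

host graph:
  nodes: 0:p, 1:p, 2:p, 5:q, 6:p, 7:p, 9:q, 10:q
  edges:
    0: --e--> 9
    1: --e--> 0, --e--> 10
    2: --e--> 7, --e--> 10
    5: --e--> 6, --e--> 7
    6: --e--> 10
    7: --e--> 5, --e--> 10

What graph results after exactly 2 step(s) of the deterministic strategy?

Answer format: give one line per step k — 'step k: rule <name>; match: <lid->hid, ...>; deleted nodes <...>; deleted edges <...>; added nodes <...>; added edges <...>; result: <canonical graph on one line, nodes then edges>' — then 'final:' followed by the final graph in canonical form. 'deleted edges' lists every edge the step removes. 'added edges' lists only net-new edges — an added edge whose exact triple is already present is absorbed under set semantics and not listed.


step 1: rule r2; match: 0->6, 1->5, 2->9; deleted nodes (none); deleted edges (5,6,e); added nodes (none); added edges (none); result: nodes: 0:p, 1:p, 2:p, 5:q, 6:p, 7:p, 9:q, 10:q edges: (0,9,e); (1,0,e); (1,10,e); (2,7,e); (2,10,e); (5,7,e); (6,10,e); (7,5,e); (7,10,e)
step 2: rule r2; match: 0->7, 1->5, 2->9; deleted nodes (none); deleted edges (5,7,e); added nodes (none); added edges (none); result: nodes: 0:p, 1:p, 2:p, 5:q, 6:p, 7:p, 9:q, 10:q edges: (0,9,e); (1,0,e); (1,10,e); (2,7,e); (2,10,e); (6,10,e); (7,5,e); (7,10,e)
final:
nodes: 0:p, 1:p, 2:p, 5:q, 6:p, 7:p, 9:q, 10:q
edges: (0,9,e); (1,0,e); (1,10,e); (2,7,e); (2,10,e); (6,10,e); (7,5,e); (7,10,e)


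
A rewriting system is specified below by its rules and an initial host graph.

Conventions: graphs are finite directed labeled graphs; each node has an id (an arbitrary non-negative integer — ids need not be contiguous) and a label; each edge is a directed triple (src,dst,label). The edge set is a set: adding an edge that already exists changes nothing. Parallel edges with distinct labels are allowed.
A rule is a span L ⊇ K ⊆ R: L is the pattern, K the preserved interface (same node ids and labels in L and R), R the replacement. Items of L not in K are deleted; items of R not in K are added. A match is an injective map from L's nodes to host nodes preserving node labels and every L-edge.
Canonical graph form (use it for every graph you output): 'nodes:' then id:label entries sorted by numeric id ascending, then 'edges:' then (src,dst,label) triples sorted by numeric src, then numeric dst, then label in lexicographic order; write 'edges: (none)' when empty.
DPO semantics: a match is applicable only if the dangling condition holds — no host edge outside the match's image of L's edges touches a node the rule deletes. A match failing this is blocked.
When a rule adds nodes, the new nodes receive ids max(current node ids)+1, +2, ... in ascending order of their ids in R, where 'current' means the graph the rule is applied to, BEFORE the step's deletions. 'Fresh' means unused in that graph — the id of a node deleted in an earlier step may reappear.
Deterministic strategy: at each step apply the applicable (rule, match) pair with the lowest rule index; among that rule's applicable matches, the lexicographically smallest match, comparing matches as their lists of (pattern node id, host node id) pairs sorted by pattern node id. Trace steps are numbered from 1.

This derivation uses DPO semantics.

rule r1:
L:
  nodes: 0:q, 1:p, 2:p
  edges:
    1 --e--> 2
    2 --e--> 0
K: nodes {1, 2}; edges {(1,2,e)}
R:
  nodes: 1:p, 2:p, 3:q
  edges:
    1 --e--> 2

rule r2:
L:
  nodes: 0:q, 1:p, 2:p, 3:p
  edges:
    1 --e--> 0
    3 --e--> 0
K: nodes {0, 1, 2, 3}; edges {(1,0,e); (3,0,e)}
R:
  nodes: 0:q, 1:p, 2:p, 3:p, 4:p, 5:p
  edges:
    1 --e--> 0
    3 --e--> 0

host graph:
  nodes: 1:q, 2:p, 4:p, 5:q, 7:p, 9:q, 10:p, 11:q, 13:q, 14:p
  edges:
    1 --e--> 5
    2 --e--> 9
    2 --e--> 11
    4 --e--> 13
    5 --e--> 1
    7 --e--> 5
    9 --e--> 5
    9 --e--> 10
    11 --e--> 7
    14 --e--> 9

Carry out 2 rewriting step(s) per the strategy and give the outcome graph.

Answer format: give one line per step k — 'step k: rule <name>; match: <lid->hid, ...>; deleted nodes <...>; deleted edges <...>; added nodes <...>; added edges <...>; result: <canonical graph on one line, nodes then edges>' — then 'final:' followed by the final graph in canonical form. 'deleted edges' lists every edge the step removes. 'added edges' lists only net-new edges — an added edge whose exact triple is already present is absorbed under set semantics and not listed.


step 1: rule r2; match: 0->9, 1->2, 2->4, 3->14; deleted nodes (none); deleted edges (none); added nodes 15, 16; added edges (none); result: nodes: 1:q, 2:p, 4:p, 5:q, 7:p, 9:q, 10:p, 11:q, 13:q, 14:p, 15:p, 16:p edges: (1,5,e); (2,9,e); (2,11,e); (4,13,e); (5,1,e); (7,5,e); (9,5,e); (9,10,e); (11,7,e); (14,9,e)
step 2: rule r2; match: 0->9, 1->2, 2->4, 3->14; deleted nodes (none); deleted edges (none); added nodes 17, 18; added edges (none); result: nodes: 1:q, 2:p, 4:p, 5:q, 7:p, 9:q, 10:p, 11:q, 13:q, 14:p, 15:p, 16:p, 17:p, 18:p edges: (1,5,e); (2,9,e); (2,11,e); (4,13,e); (5,1,e); (7,5,e); (9,5,e); (9,10,e); (11,7,e); (14,9,e)
final:
nodes: 1:q, 2:p, 4:p, 5:q, 7:p, 9:q, 10:p, 11:q, 13:q, 14:p, 15:p, 16:p, 17:p, 18:p
edges: (1,5,e); (2,9,e); (2,11,e); (4,13,e); (5,1,e); (7,5,e); (9,5,e); (9,10,e); (11,7,e); (14,9,e)


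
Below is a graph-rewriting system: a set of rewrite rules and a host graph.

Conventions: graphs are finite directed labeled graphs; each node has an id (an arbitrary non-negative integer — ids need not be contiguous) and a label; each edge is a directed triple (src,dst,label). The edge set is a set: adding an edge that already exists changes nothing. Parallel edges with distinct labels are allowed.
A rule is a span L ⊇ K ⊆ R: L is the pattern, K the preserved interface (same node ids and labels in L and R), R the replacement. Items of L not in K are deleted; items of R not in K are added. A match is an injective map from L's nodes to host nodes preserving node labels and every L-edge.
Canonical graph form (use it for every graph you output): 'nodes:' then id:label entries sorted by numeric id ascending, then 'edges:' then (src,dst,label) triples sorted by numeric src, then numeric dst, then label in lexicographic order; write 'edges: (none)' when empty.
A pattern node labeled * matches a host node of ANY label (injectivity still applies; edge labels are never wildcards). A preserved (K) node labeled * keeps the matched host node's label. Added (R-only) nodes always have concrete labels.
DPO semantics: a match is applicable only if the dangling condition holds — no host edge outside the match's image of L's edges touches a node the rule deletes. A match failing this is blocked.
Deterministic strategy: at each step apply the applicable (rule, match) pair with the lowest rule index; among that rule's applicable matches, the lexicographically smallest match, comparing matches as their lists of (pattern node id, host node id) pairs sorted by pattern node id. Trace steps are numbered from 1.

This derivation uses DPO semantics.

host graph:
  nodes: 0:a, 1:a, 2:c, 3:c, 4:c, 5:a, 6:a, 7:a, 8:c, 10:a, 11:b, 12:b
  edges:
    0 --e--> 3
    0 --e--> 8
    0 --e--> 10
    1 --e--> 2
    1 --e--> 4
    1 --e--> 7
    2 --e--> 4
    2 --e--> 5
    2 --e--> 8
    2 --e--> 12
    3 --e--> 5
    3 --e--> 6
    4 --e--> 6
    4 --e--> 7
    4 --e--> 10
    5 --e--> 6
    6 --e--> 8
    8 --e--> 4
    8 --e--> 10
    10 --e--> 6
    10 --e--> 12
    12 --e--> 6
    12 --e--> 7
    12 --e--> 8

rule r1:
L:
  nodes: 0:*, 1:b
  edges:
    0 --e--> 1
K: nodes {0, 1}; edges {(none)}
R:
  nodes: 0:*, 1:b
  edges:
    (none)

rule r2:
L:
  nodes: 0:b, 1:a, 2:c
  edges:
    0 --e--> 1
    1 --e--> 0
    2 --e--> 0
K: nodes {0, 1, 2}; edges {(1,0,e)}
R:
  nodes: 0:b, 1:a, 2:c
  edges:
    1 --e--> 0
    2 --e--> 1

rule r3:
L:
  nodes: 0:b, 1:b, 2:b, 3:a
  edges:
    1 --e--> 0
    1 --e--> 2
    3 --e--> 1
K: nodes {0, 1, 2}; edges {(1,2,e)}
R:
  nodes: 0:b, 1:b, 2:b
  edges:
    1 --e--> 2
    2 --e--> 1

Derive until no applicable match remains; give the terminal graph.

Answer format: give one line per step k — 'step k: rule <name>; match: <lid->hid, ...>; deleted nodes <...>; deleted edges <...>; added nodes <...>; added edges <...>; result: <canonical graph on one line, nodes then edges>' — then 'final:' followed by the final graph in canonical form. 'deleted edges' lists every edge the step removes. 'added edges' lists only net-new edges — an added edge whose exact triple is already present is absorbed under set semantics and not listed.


step 1: rule r1; match: 0->2, 1->12; deleted nodes (none); deleted edges (2,12,e); added nodes (none); added edges (none); result: nodes: 0:a, 1:a, 2:c, 3:c, 4:c, 5:a, 6:a, 7:a, 8:c, 10:a, 11:b, 12:b edges: (0,3,e); (0,8,e); (0,10,e); (1,2,e); (1,4,e); (1,7,e); (2,4,e); (2,5,e); (2,8,e); (3,5,e); (3,6,e); (4,6,e); (4,7,e); (4,10,e); (5,6,e); (6,8,e); (8,4,e); (8,10,e); (10,6,e); (10,12,e); (12,6,e); (12,7,e); (12,8,e)
step 2: rule r1; match: 0->10, 1->12; deleted nodes (none); deleted edges (10,12,e); added nodes (none); added edges (none); result: nodes: 0:a, 1:a, 2:c, 3:c, 4:c, 5:a, 6:a, 7:a, 8:c, 10:a, 11:b, 12:b edges: (0,3,e); (0,8,e); (0,10,e); (1,2,e); (1,4,e); (1,7,e); (2,4,e); (2,5,e); (2,8,e); (3,5,e); (3,6,e); (4,6,e); (4,7,e); (4,10,e); (5,6,e); (6,8,e); (8,4,e); (8,10,e); (10,6,e); (12,6,e); (12,7,e); (12,8,e)
final:
nodes: 0:a, 1:a, 2:c, 3:c, 4:c, 5:a, 6:a, 7:a, 8:c, 10:a, 11:b, 12:b
edges: (0,3,e); (0,8,e); (0,10,e); (1,2,e); (1,4,e); (1,7,e); (2,4,e); (2,5,e); (2,8,e); (3,5,e); (3,6,e); (4,6,e); (4,7,e); (4,10,e); (5,6,e); (6,8,e); (8,4,e); (8,10,e); (10,6,e); (12,6,e); (12,7,e); (12,8,e)


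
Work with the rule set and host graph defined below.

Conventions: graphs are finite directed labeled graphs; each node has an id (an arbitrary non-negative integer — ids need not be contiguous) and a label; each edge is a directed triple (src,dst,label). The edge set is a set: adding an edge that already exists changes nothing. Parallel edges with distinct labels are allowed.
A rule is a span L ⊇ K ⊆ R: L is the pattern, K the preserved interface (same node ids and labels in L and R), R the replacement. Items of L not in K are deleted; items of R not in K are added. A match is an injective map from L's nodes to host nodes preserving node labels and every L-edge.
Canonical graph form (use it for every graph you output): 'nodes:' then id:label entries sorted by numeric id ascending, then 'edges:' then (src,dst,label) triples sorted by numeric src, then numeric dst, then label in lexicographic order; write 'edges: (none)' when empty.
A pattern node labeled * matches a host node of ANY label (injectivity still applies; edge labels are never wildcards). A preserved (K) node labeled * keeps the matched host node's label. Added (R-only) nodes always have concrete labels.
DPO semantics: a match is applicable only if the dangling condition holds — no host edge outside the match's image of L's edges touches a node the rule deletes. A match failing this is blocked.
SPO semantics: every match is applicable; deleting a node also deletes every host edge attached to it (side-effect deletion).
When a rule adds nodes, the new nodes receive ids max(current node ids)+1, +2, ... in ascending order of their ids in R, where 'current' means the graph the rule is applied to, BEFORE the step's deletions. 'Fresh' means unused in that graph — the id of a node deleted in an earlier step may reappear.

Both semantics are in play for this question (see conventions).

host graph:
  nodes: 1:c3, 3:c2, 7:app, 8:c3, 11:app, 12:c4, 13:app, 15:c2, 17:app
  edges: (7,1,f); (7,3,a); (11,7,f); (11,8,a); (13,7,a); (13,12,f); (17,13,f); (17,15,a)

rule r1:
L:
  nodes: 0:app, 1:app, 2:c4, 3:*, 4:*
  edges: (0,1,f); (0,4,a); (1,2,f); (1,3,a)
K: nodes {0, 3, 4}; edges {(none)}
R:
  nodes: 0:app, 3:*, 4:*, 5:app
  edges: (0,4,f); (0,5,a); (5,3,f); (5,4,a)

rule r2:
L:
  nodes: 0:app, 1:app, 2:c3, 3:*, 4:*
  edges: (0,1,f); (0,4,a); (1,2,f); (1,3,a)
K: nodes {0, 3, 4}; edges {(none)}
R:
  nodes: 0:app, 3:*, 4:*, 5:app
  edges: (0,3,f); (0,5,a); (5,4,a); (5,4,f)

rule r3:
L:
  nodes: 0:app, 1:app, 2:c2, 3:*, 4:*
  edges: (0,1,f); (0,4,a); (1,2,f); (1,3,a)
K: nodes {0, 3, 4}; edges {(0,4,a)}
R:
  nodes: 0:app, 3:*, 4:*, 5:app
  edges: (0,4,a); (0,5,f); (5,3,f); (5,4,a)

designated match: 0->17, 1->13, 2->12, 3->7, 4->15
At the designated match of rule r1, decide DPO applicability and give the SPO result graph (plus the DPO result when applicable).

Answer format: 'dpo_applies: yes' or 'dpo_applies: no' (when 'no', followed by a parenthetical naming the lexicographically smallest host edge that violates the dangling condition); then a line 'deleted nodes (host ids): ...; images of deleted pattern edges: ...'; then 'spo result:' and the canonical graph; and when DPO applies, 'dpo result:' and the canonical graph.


dpo_applies: yes
deleted nodes (host ids): 12, 13; images of deleted pattern edges: (13,7,a); (13,12,f); (17,13,f); (17,15,a)
spo result:
nodes: 1:c3, 3:c2, 7:app, 8:c3, 11:app, 15:c2, 17:app, 18:app
edges: (7,1,f); (7,3,a); (11,7,f); (11,8,a); (17,15,f); (17,18,a); (18,7,f); (18,15,a)
dpo result:
nodes: 1:c3, 3:c2, 7:app, 8:c3, 11:app, 15:c2, 17:app, 18:app
edges: (7,1,f); (7,3,a); (11,7,f); (11,8,a); (17,15,f); (17,18,a); (18,7,f); (18,15,a)


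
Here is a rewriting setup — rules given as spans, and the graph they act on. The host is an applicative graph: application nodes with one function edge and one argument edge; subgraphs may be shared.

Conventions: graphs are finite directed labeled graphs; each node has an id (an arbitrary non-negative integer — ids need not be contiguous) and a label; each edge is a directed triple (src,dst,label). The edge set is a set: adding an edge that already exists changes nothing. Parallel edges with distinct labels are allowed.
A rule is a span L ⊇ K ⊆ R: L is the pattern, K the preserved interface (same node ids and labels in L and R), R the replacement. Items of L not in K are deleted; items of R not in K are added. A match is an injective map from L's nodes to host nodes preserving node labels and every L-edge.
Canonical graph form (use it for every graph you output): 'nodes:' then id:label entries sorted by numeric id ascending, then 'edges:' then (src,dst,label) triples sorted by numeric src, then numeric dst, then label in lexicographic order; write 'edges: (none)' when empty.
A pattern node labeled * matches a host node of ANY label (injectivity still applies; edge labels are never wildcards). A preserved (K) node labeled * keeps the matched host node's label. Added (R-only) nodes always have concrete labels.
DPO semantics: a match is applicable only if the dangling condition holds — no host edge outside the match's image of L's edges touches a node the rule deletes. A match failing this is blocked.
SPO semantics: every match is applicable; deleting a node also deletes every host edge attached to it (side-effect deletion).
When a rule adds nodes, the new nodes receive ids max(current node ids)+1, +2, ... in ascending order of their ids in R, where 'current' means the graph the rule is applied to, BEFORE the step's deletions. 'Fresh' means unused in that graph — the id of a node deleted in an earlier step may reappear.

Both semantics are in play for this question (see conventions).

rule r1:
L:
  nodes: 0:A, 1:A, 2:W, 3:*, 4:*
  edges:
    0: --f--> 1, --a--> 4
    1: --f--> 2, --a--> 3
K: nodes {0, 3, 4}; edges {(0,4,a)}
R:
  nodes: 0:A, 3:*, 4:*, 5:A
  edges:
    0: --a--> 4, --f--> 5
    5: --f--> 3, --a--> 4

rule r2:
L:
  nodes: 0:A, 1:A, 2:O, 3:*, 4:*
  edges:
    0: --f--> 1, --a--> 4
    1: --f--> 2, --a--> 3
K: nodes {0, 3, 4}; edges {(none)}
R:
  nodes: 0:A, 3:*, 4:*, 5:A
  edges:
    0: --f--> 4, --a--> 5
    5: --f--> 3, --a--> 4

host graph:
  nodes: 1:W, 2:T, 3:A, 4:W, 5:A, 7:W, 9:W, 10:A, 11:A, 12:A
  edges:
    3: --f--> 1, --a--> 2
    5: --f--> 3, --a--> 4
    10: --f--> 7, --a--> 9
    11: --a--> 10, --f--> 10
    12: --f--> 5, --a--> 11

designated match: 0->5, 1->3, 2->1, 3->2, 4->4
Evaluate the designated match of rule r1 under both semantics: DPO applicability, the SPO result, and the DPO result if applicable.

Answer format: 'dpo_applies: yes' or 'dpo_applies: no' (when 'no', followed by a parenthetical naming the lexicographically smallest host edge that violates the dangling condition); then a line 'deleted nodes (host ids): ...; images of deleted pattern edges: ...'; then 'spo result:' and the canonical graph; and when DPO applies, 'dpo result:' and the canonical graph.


dpo_applies: yes
deleted nodes (host ids): 1, 3; images of deleted pattern edges: (3,1,f); (3,2,a); (5,3,f)
spo result:
nodes: 2:T, 4:W, 5:A, 7:W, 9:W, 10:A, 11:A, 12:A, 13:A
edges: (5,4,a); (5,13,f); (10,7,f); (10,9,a); (11,10,a); (11,10,f); (12,5,f); (12,11,a); (13,2,f); (13,4,a)
dpo result:
nodes: 2:T, 4:W, 5:A, 7:W, 9:W, 10:A, 11:A, 12:A, 13:A
edges: (5,4,a); (5,13,f); (10,7,f); (10,9,a); (11,10,a); (11,10,f); (12,5,f); (12,11,a); (13,2,f); (13,4,a)


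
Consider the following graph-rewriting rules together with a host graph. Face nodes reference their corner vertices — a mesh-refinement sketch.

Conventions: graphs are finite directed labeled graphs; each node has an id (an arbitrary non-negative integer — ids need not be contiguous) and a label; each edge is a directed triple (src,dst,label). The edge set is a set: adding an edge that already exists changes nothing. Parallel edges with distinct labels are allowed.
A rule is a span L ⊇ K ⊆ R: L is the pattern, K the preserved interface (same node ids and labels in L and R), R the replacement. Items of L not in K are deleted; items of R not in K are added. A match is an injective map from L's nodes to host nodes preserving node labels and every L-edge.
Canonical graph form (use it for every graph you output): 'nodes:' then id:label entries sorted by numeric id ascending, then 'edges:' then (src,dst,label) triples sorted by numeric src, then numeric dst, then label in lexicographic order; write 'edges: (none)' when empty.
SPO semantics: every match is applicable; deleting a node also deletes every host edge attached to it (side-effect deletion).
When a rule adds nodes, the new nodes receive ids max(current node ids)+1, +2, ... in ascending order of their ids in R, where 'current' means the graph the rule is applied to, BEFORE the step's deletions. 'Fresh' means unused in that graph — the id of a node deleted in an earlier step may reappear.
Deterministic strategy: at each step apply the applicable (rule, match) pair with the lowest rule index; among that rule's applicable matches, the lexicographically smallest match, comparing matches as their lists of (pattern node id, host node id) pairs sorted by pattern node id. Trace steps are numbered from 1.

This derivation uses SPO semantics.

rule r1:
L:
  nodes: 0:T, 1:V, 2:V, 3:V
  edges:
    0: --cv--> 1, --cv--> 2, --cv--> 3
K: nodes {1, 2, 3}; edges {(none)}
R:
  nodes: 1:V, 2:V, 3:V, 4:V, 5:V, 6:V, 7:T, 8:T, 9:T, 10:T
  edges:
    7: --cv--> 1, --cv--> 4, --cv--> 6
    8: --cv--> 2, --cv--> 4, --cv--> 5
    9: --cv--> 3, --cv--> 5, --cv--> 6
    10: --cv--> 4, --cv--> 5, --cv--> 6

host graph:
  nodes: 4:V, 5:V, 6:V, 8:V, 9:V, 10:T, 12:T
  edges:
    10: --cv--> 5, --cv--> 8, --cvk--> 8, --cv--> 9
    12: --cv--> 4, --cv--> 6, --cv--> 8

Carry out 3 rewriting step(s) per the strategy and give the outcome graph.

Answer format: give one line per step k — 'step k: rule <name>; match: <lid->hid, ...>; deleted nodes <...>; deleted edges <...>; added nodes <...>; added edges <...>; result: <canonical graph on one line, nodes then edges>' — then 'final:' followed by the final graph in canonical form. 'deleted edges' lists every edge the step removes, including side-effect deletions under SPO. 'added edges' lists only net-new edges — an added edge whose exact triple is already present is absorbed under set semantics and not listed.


step 1: rule r1; match: 0->10, 1->5, 2->8, 3->9; deleted nodes 10; deleted edges (10,5,cv); (10,8,cv); (10,8,cvk); (10,9,cv); added nodes 13, 14, 15, 16, 17, 18, 19; added edges (16,5,cv); (16,13,cv); (16,15,cv); (17,8,cv); (17,13,cv); (17,14,cv); (18,9,cv); (18,14,cv); (18,15,cv); (19,13,cv); (19,14,cv); (19,15,cv); result: nodes: 4:V, 5:V, 6:V, 8:V, 9:V, 12:T, 13:V, 14:V, 15:V, 16:T, 17:T, 18:T, 19:T edges: (12,4,cv); (12,6,cv); (12,8,cv); (16,5,cv); (16,13,cv); (16,15,cv); (17,8,cv); (17,13,cv); (17,14,cv); (18,9,cv); (18,14,cv); (18,15,cv); (19,13,cv); (19,14,cv); (19,15,cv)
step 2: rule r1; match: 0->12, 1->4, 2->6, 3->8; deleted nodes 12; deleted edges (12,4,cv); (12,6,cv); (12,8,cv); added nodes 20, 21, 22, 23, 24, 25, 26; added edges (23,4,cv); (23,20,cv); (23,22,cv); (24,6,cv); (24,20,cv); (24,21,cv); (25,8,cv); (25,21,cv); (25,22,cv); (26,20,cv); (26,21,cv); (26,22,cv); result: nodes: 4:V, 5:V, 6:V, 8:V, 9:V, 13:V, 14:V, 15:V, 16:T, 17:T, 18:T, 19:T, 20:V, 21:V, 22:V, 23:T, 24:T, 25:T, 26:T edges: (16,5,cv); (16,13,cv); (16,15,cv); (17,8,cv); (17,13,cv); (17,14,cv); (18,9,cv); (18,14,cv); (18,15,cv); (19,13,cv); (19,14,cv); (19,15,cv); (23,4,cv); (23,20,cv); (23,22,cv); (24,6,cv); (24,20,cv); (24,21,cv); (25,8,cv); (25,21,cv); (25,22,cv); (26,20,cv); (26,21,cv); (26,22,cv)
step 3: rule r1; match: 0->16, 1->5, 2->13, 3->15; deleted nodes 16; deleted edges (16,5,cv); (16,13,cv); (16,15,cv); added nodes 27, 28, 29, 30, 31, 32, 33; added edges (30,5,cv); (30,27,cv); (30,29,cv); (31,13,cv); (31,27,cv); (31,28,cv); (32,15,cv); (32,28,cv); (32,29,cv); (33,27,cv); (33,28,cv); (33,29,cv); result: nodes: 4:V, 5:V, 6:V, 8:V, 9:V, 13:V, 14:V, 15:V, 17:T, 18:T, 19:T, 20:V, 21:V, 22:V, 23:T, 24:T, 25:T, 26:T, 27:V, 28:V, 29:V, 30:T, 31:T, 32:T, 33:T edges: (17,8,cv); (17,13,cv); (17,14,cv); (18,9,cv); (18,14,cv); (18,15,cv); (19,13,cv); (19,14,cv); (19,15,cv); (23,4,cv); (23,20,cv); (23,22,cv); (24,6,cv); (24,20,cv); (24,21,cv); (25,8,cv); (25,21,cv); (25,22,cv); (26,20,cv); (26,21,cv); (26,22,cv); (30,5,cv); (30,27,cv); (30,29,cv); (31,13,cv); (31,27,cv); (31,28,cv); (32,15,cv); (32,28,cv); (32,29,cv); (33,27,cv); (33,28,cv); (33,29,cv)
final:
nodes: 4:V, 5:V, 6:V, 8:V, 9:V, 13:V, 14:V, 15:V, 17:T, 18:T, 19:T, 20:V, 21:V, 22:V, 23:T, 24:T, 25:T, 26:T, 27:V, 28:V, 29:V, 30:T, 31:T, 32:T, 33:T
edges: (17,8,cv); (17,13,cv); (17,14,cv); (18,9,cv); (18,14,cv); (18,15,cv); (19,13,cv); (19,14,cv); (19,15,cv); (23,4,cv); (23,20,cv); (23,22,cv); (24,6,cv); (24,20,cv); (24,21,cv); (25,8,cv); (25,21,cv); (25,22,cv); (26,20,cv); (26,21,cv); (26,22,cv); (30,5,cv); (30,27,cv); (30,29,cv); (31,13,cv); (31,27,cv); (31,28,cv); (32,15,cv); (32,28,cv); (32,29,cv); (33,27,cv); (33,28,cv); (33,29,cv)


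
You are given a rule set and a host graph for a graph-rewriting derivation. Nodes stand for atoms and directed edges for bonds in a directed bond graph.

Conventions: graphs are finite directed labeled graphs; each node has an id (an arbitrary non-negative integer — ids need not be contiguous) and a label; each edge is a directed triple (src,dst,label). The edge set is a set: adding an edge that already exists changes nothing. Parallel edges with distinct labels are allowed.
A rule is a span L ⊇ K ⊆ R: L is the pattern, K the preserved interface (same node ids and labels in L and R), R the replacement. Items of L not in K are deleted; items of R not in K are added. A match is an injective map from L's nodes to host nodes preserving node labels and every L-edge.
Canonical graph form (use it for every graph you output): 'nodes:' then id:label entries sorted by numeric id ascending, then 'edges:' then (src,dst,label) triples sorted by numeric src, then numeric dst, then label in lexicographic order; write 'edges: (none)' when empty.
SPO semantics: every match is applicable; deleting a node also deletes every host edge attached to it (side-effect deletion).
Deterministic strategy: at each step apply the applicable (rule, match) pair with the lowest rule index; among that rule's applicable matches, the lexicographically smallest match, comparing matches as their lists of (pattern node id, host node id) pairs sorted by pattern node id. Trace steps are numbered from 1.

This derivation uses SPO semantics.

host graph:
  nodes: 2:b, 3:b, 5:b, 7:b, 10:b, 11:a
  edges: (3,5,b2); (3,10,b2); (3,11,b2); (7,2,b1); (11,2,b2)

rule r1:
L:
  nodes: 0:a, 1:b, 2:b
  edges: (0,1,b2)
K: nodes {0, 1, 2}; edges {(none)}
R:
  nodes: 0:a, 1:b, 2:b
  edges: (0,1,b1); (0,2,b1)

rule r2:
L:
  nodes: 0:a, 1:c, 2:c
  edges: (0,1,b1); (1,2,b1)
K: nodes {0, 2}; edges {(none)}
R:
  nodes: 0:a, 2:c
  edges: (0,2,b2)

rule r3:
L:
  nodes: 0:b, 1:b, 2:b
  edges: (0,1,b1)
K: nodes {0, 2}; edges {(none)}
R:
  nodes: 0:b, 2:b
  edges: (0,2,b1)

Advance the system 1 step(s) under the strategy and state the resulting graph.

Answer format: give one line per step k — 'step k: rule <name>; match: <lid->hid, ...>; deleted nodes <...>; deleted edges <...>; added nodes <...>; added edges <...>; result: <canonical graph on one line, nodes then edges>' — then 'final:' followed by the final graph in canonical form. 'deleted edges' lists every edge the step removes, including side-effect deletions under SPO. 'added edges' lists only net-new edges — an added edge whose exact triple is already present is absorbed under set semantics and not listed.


step 1: rule r1; match: 0->11, 1->2, 2->3; deleted nodes (none); deleted edges (11,2,b2); added nodes (none); added edges (11,2,b1); (11,3,b1); result: nodes: 2:b, 3:b, 5:b, 7:b, 10:b, 11:a edges: (3,5,b2); (3,10,b2); (3,11,b2); (7,2,b1); (11,2,b1); (11,3,b1)
final:
nodes: 2:b, 3:b, 5:b, 7:b, 10:b, 11:a
edges: (3,5,b2); (3,10,b2); (3,11,b2); (7,2,b1); (11,2,b1); (11,3,b1)
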